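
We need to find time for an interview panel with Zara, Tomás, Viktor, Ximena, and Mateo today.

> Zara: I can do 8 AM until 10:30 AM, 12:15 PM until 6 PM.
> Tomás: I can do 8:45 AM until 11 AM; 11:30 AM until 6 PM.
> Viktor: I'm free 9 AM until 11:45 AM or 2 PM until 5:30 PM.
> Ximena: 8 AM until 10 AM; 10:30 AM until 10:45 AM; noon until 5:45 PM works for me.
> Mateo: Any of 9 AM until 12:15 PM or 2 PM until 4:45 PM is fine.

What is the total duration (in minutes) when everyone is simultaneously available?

Zara ∩ Tomás: 08:45-10:30, 12:15-18:00.
Zara ∩ Tomás ∩ Viktor: 09:00-10:30, 14:00-17:30.
Zara ∩ Tomás ∩ Viktor ∩ Ximena: 09:00-10:00, 14:00-17:30.
Zara ∩ Tomás ∩ Viktor ∩ Ximena ∩ Mateo: 09:00-10:00, 14:00-16:45.
Summing the common windows: 60 + 165 = 225 minutes.

225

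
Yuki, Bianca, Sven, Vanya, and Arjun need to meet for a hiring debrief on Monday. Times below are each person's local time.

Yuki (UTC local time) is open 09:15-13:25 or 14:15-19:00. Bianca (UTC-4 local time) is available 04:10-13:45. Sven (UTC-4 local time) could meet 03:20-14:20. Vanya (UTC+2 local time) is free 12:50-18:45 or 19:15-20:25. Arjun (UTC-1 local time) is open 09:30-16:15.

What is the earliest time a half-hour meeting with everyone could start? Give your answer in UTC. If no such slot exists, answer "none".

Yuki in UTC: 09:15-13:25, 14:15-19:00.
Bianca in UTC: 08:10-17:45 (add 4h to convert from UTC-4).
Sven in UTC: 07:20-18:20 (add 4h to convert from UTC-4).
Vanya in UTC: 10:50-16:45, 17:15-18:25 (subtract 2h to convert from UTC+2).
Arjun in UTC: 10:30-17:15 (add 1h to convert from UTC-1).
Yuki ∩ Bianca: 09:15-13:25, 14:15-17:45.
Yuki ∩ Bianca ∩ Sven: 09:15-13:25, 14:15-17:45.
Yuki ∩ Bianca ∩ Sven ∩ Vanya: 10:50-13:25, 14:15-16:45, 17:15-17:45.
Yuki ∩ Bianca ∩ Sven ∩ Vanya ∩ Arjun: 10:50-13:25, 14:15-16:45.
The first common window of at least 30 minutes is 10:50-13:25, so the earliest start is 10:50.

10:50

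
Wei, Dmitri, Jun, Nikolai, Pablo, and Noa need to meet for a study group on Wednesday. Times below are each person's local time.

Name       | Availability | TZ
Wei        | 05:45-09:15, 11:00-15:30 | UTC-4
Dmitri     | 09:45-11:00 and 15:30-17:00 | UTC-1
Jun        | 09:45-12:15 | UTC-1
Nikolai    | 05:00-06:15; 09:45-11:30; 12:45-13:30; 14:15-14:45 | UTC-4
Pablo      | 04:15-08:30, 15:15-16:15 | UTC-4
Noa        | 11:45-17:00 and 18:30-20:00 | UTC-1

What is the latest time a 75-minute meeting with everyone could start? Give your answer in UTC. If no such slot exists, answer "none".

none

Wei in UTC: 09:45-13:15, 15:00-19:30 (add 4h to convert from UTC-4).
Dmitri in UTC: 10:45-12:00, 16:30-18:00 (add 1h to convert from UTC-1).
Jun in UTC: 10:45-13:15 (add 1h to convert from UTC-1).
Nikolai in UTC: 09:00-10:15, 13:45-15:30, 16:45-17:30, 18:15-18:45 (add 4h to convert from UTC-4).
Pablo in UTC: 08:15-12:30, 19:15-20:15 (add 4h to convert from UTC-4).
Noa in UTC: 12:45-18:00, 19:30-21:00 (add 1h to convert from UTC-1).
Wei ∩ Dmitri: 10:45-12:00, 16:30-18:00.
Wei ∩ Dmitri ∩ Jun: 10:45-12:00.
Wei ∩ Dmitri ∩ Jun ∩ Nikolai: ∅.
Wei ∩ Dmitri ∩ Jun ∩ Nikolai ∩ Pablo: ∅.
Wei ∩ Dmitri ∩ Jun ∩ Nikolai ∩ Pablo ∩ Noa: ∅.
There is no time when everyone is free.
No common window is at least 75 minutes long.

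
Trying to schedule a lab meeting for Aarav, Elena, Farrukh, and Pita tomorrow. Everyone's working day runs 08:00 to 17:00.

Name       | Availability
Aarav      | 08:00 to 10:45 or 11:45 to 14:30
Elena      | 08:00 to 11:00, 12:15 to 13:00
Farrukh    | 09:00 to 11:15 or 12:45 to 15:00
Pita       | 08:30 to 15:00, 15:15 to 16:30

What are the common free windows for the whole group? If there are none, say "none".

09:00-10:45, 12:45-13:00

Aarav ∩ Elena: 08:00-10:45, 12:15-13:00.
Aarav ∩ Elena ∩ Farrukh: 09:00-10:45, 12:45-13:00.
Aarav ∩ Elena ∩ Farrukh ∩ Pita: 09:00-10:45, 12:45-13:00.
Those are the intersection windows.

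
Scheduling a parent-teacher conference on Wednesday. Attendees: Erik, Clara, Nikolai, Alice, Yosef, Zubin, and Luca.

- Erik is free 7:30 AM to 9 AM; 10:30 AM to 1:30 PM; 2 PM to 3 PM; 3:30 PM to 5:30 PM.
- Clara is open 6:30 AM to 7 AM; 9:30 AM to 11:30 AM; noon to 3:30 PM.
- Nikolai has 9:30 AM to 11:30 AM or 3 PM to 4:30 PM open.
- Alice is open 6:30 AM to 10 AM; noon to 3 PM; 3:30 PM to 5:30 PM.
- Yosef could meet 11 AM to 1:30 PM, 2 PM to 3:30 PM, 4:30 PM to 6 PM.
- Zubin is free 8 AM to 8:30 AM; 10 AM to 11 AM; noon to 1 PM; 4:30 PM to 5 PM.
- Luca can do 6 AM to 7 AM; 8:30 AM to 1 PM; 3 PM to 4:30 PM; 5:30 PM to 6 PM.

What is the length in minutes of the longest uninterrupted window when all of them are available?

0

Erik ∩ Clara: 10:30-11:30, 12:00-13:30, 14:00-15:00.
Erik ∩ Clara ∩ Nikolai: 10:30-11:30.
Erik ∩ Clara ∩ Nikolai ∩ Alice: ∅.
Erik ∩ Clara ∩ Nikolai ∩ Alice ∩ Yosef: ∅.
Erik ∩ Clara ∩ Nikolai ∩ Alice ∩ Yosef ∩ Zubin: ∅.
Erik ∩ Clara ∩ Nikolai ∩ Alice ∩ Yosef ∩ Zubin ∩ Luca: ∅.
There is no time when everyone is free.
No common window exists, so the longest block is 0 minutes.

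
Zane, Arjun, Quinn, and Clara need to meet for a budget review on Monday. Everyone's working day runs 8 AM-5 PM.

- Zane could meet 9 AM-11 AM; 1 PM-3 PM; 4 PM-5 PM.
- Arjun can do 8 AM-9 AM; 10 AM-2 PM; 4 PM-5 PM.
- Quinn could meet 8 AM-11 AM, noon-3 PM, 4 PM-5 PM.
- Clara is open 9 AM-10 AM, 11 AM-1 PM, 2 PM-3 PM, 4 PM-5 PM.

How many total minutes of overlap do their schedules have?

Zane ∩ Arjun: 10:00-11:00, 13:00-14:00, 16:00-17:00.
Zane ∩ Arjun ∩ Quinn: 10:00-11:00, 13:00-14:00, 16:00-17:00.
Zane ∩ Arjun ∩ Quinn ∩ Clara: 16:00-17:00.
That's a single block of 60 minutes.

60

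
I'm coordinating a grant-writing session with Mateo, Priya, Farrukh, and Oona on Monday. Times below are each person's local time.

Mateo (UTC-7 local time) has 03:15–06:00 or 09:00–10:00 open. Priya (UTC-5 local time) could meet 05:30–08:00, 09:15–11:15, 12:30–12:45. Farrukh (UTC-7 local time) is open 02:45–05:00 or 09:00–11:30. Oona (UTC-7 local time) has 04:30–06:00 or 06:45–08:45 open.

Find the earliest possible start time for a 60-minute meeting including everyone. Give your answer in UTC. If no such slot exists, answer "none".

none

Mateo in UTC: 10:15-13:00, 16:00-17:00 (add 7h to convert from UTC-7).
Priya in UTC: 10:30-13:00, 14:15-16:15, 17:30-17:45 (add 5h to convert from UTC-5).
Farrukh in UTC: 09:45-12:00, 16:00-18:30 (add 7h to convert from UTC-7).
Oona in UTC: 11:30-13:00, 13:45-15:45 (add 7h to convert from UTC-7).
Mateo ∩ Priya: 10:30-13:00, 16:00-16:15.
Mateo ∩ Priya ∩ Farrukh: 10:30-12:00, 16:00-16:15.
Mateo ∩ Priya ∩ Farrukh ∩ Oona: 11:30-12:00.
So the common availability across everyone is 11:30-12:00.
No common window is at least 60 minutes long.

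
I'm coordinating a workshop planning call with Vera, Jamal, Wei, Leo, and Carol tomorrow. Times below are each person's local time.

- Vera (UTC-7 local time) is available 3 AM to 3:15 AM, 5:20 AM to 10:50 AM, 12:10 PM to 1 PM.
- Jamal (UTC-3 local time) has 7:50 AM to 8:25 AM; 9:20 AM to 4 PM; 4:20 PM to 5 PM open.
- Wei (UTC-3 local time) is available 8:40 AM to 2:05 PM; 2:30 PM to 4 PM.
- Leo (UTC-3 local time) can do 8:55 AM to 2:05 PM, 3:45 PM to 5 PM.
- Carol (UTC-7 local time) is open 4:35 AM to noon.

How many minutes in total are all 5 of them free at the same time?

285

Vera in UTC: 10:00-10:15, 12:20-17:50, 19:10-20:00 (add 7h to convert from UTC-7).
Jamal in UTC: 10:50-11:25, 12:20-19:00, 19:20-20:00 (add 3h to convert from UTC-3).
Wei in UTC: 11:40-17:05, 17:30-19:00 (add 3h to convert from UTC-3).
Leo in UTC: 11:55-17:05, 18:45-20:00 (add 3h to convert from UTC-3).
Carol in UTC: 11:35-19:00 (add 7h to convert from UTC-7).
Vera ∩ Jamal: 12:20-17:50, 19:20-20:00.
Vera ∩ Jamal ∩ Wei: 12:20-17:05, 17:30-17:50.
Vera ∩ Jamal ∩ Wei ∩ Leo: 12:20-17:05.
Vera ∩ Jamal ∩ Wei ∩ Leo ∩ Carol: 12:20-17:05.
That's a single block of 285 minutes.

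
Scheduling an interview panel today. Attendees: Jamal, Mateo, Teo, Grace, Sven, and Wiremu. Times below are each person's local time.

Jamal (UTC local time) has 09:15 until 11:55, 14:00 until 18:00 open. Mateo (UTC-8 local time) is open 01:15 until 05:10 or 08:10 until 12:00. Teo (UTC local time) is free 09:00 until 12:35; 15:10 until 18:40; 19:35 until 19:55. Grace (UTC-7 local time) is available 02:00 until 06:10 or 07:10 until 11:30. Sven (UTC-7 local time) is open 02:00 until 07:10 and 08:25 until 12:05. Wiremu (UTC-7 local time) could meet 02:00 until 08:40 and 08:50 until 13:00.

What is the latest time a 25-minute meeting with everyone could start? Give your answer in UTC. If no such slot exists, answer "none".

17:35

Jamal in UTC: 09:15-11:55, 14:00-18:00.
Mateo in UTC: 09:15-13:10, 16:10-20:00 (add 8h to convert from UTC-8).
Teo in UTC: 09:00-12:35, 15:10-18:40, 19:35-19:55.
Grace in UTC: 09:00-13:10, 14:10-18:30 (add 7h to convert from UTC-7).
Sven in UTC: 09:00-14:10, 15:25-19:05 (add 7h to convert from UTC-7).
Wiremu in UTC: 09:00-15:40, 15:50-20:00 (add 7h to convert from UTC-7).
Jamal ∩ Mateo: 09:15-11:55, 16:10-18:00.
Jamal ∩ Mateo ∩ Teo: 09:15-11:55, 16:10-18:00.
Jamal ∩ Mateo ∩ Teo ∩ Grace: 09:15-11:55, 16:10-18:00.
Jamal ∩ Mateo ∩ Teo ∩ Grace ∩ Sven: 09:15-11:55, 16:10-18:00.
Jamal ∩ Mateo ∩ Teo ∩ Grace ∩ Sven ∩ Wiremu: 09:15-11:55, 16:10-18:00.
The last common window of at least 25 minutes is 16:10-18:00; a 25-minute meeting can start as late as 17:35 and still end by 18:00.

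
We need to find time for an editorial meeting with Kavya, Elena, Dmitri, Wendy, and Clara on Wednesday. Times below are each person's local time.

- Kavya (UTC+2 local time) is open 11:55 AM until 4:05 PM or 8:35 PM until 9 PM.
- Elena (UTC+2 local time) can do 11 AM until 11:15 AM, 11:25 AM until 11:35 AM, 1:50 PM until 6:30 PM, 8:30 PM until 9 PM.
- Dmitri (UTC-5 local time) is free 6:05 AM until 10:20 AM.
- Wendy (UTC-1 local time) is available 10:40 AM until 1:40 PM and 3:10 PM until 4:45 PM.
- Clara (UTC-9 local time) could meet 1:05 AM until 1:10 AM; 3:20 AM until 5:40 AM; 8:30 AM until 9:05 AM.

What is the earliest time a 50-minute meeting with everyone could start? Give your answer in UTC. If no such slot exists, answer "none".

12:20

Kavya in UTC: 09:55-14:05, 18:35-19:00 (subtract 2h to convert from UTC+2).
Elena in UTC: 09:00-09:15, 09:25-09:35, 11:50-16:30, 18:30-19:00 (subtract 2h to convert from UTC+2).
Dmitri in UTC: 11:05-15:20 (add 5h to convert from UTC-5).
Wendy in UTC: 11:40-14:40, 16:10-17:45 (add 1h to convert from UTC-1).
Clara in UTC: 10:05-10:10, 12:20-14:40, 17:30-18:05 (add 9h to convert from UTC-9).
Kavya ∩ Elena: 11:50-14:05, 18:35-19:00.
Kavya ∩ Elena ∩ Dmitri: 11:50-14:05.
Kavya ∩ Elena ∩ Dmitri ∩ Wendy: 11:50-14:05.
Kavya ∩ Elena ∩ Dmitri ∩ Wendy ∩ Clara: 12:20-14:05.
The first common window of at least 50 minutes is 12:20-14:05, so the earliest start is 12:20.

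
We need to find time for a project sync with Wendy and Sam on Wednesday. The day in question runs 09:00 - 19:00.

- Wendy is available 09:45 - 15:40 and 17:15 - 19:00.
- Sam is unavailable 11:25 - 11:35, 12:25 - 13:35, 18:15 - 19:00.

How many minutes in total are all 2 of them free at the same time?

335

Wendy free: 09:45-15:40, 17:15-19:00.
Sam free: 09:00-11:25, 11:35-12:25, 13:35-18:15 (invert busy blocks within the working day).
Wendy ∩ Sam: 09:45-11:25, 11:35-12:25, 13:35-15:40, 17:15-18:15.
Summing the common windows: 100 + 50 + 125 + 60 = 335 minutes.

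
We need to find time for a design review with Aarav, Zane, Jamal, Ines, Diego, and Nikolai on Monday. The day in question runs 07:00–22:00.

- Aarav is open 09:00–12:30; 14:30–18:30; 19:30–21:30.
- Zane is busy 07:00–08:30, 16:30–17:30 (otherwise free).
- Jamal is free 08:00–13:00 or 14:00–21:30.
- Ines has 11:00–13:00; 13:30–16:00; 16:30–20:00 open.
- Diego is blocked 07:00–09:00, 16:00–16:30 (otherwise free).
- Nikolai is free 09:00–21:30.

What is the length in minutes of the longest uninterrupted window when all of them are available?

90

Aarav free: 09:00-12:30, 14:30-18:30, 19:30-21:30.
Zane free: 08:30-16:30, 17:30-22:00 (invert busy blocks within the working day).
Jamal free: 08:00-13:00, 14:00-21:30.
Ines free: 11:00-13:00, 13:30-16:00, 16:30-20:00.
Diego free: 09:00-16:00, 16:30-22:00 (invert busy blocks within the working day).
Nikolai free: 09:00-21:30.
Aarav ∩ Zane: 09:00-12:30, 14:30-16:30, 17:30-18:30, 19:30-21:30.
Aarav ∩ Zane ∩ Jamal: 09:00-12:30, 14:30-16:30, 17:30-18:30, 19:30-21:30.
Aarav ∩ Zane ∩ Jamal ∩ Ines: 11:00-12:30, 14:30-16:00, 17:30-18:30, 19:30-20:00.
Aarav ∩ Zane ∩ Jamal ∩ Ines ∩ Diego: 11:00-12:30, 14:30-16:00, 17:30-18:30, 19:30-20:00.
Aarav ∩ Zane ∩ Jamal ∩ Ines ∩ Diego ∩ Nikolai: 11:00-12:30, 14:30-16:00, 17:30-18:30, 19:30-20:00.
Those are the intersection windows.
The longest is 11:00-12:30 at 90 minutes.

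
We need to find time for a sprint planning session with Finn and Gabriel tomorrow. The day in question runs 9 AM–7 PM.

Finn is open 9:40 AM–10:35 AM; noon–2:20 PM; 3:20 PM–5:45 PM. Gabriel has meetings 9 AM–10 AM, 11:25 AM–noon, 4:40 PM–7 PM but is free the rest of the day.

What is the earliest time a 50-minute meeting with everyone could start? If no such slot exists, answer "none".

12:00

Finn free: 09:40-10:35, 12:00-14:20, 15:20-17:45.
Gabriel free: 10:00-11:25, 12:00-16:40 (invert busy blocks within the working day).
Finn ∩ Gabriel: 10:00-10:35, 12:00-14:20, 15:20-16:40.
The first common window of at least 50 minutes is 12:00-14:20, so the earliest start is 12:00.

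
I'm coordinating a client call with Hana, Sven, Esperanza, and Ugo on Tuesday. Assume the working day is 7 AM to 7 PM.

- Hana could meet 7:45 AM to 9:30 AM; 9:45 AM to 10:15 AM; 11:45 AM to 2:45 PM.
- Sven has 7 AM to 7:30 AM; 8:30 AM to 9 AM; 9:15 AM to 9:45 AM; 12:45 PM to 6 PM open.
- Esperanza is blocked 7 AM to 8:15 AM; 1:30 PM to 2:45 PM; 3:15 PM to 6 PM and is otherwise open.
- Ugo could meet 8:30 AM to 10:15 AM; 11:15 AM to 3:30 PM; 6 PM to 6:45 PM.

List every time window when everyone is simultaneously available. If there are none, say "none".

08:30-09:00, 09:15-09:30, 12:45-13:30

Hana free: 07:45-09:30, 09:45-10:15, 11:45-14:45.
Sven free: 07:00-07:30, 08:30-09:00, 09:15-09:45, 12:45-18:00.
Esperanza free: 08:15-13:30, 14:45-15:15, 18:00-19:00 (invert busy blocks within the working day).
Ugo free: 08:30-10:15, 11:15-15:30, 18:00-18:45.
Hana ∩ Sven: 08:30-09:00, 09:15-09:30, 12:45-14:45.
Hana ∩ Sven ∩ Esperanza: 08:30-09:00, 09:15-09:30, 12:45-13:30.
Hana ∩ Sven ∩ Esperanza ∩ Ugo: 08:30-09:00, 09:15-09:30, 12:45-13:30.
So the common availability across everyone is 08:30-09:00, 09:15-09:30, 12:45-13:30.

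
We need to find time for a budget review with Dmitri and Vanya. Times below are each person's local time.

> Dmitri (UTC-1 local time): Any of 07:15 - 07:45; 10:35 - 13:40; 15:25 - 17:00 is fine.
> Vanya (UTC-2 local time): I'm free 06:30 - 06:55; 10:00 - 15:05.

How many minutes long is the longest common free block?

160

Dmitri in UTC: 08:15-08:45, 11:35-14:40, 16:25-18:00 (add 1h to convert from UTC-1).
Vanya in UTC: 08:30-08:55, 12:00-17:05 (add 2h to convert from UTC-2).
Dmitri ∩ Vanya: 08:30-08:45, 12:00-14:40, 16:25-17:05.
Those are the intersection windows.
The longest is 12:00-14:40 at 160 minutes.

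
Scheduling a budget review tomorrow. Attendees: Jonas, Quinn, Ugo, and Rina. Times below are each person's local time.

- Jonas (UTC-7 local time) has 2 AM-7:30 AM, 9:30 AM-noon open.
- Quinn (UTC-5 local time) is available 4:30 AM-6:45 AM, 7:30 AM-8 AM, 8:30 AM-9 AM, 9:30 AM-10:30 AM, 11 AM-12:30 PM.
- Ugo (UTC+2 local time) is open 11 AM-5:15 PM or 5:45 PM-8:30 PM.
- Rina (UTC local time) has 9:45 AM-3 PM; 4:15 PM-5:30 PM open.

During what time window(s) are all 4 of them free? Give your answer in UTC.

09:45-11:45, 12:30-13:00, 13:30-14:00, 16:30-17:30

Jonas in UTC: 09:00-14:30, 16:30-19:00 (add 7h to convert from UTC-7).
Quinn in UTC: 09:30-11:45, 12:30-13:00, 13:30-14:00, 14:30-15:30, 16:00-17:30 (add 5h to convert from UTC-5).
Ugo in UTC: 09:00-15:15, 15:45-18:30 (subtract 2h to convert from UTC+2).
Rina in UTC: 09:45-15:00, 16:15-17:30.
Jonas ∩ Quinn: 09:30-11:45, 12:30-13:00, 13:30-14:00, 16:30-17:30.
Jonas ∩ Quinn ∩ Ugo: 09:30-11:45, 12:30-13:00, 13:30-14:00, 16:30-17:30.
Jonas ∩ Quinn ∩ Ugo ∩ Rina: 09:45-11:45, 12:30-13:00, 13:30-14:00, 16:30-17:30.
Those are the intersection windows.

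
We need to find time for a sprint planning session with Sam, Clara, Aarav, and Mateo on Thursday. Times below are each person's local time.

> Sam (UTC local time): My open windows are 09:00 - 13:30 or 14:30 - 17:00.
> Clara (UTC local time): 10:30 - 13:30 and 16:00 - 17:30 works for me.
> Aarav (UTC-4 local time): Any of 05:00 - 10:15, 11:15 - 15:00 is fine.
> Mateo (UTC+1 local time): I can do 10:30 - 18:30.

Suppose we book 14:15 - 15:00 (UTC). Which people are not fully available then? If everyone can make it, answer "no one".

Sam in UTC: 09:00-13:30, 14:30-17:00.
Clara in UTC: 10:30-13:30, 16:00-17:30.
Aarav in UTC: 09:00-14:15, 15:15-19:00 (add 4h to convert from UTC-4).
Mateo in UTC: 09:30-17:30 (subtract 1h to convert from UTC+1).
Sam: not fully free for 14:15-15:00. Clara: not fully free for 14:15-15:00. Aarav: not fully free for 14:15-15:00. Mateo: free for 14:15-15:00.

Aarav, Clara, Sam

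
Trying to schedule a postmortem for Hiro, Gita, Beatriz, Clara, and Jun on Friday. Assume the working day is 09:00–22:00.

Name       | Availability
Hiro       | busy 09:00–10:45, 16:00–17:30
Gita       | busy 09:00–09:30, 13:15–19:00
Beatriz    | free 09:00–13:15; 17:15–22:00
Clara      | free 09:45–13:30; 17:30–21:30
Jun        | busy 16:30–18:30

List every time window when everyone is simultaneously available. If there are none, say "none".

Hiro free: 10:45-16:00, 17:30-22:00 (invert busy blocks within the working day).
Gita free: 09:30-13:15, 19:00-22:00 (invert busy blocks within the working day).
Beatriz free: 09:00-13:15, 17:15-22:00.
Clara free: 09:45-13:30, 17:30-21:30.
Jun free: 09:00-16:30, 18:30-22:00 (invert busy blocks within the working day).
Hiro ∩ Gita: 10:45-13:15, 19:00-22:00.
Hiro ∩ Gita ∩ Beatriz: 10:45-13:15, 19:00-22:00.
Hiro ∩ Gita ∩ Beatriz ∩ Clara: 10:45-13:15, 19:00-21:30.
Hiro ∩ Gita ∩ Beatriz ∩ Clara ∩ Jun: 10:45-13:15, 19:00-21:30.

10:45-13:15, 19:00-21:30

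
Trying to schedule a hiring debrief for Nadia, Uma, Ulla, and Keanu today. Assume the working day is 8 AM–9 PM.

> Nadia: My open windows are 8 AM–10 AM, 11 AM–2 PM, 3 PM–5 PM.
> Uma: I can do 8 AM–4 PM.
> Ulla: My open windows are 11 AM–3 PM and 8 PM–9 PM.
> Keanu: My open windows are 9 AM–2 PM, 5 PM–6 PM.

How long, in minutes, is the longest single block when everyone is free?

Nadia ∩ Uma: 08:00-10:00, 11:00-14:00, 15:00-16:00.
Nadia ∩ Uma ∩ Ulla: 11:00-14:00.
Nadia ∩ Uma ∩ Ulla ∩ Keanu: 11:00-14:00.
The longest is 11:00-14:00 at 180 minutes.

180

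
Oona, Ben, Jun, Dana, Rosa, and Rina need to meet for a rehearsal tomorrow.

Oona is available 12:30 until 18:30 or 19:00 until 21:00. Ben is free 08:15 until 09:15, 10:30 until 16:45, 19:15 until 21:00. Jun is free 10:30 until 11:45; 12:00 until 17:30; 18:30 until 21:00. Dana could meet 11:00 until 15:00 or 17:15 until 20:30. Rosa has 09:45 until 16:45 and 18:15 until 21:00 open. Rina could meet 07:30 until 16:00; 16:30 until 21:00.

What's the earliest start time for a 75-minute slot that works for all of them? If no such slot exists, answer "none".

12:30

Oona ∩ Ben: 12:30-16:45, 19:15-21:00.
Oona ∩ Ben ∩ Jun: 12:30-16:45, 19:15-21:00.
Oona ∩ Ben ∩ Jun ∩ Dana: 12:30-15:00, 19:15-20:30.
Oona ∩ Ben ∩ Jun ∩ Dana ∩ Rosa: 12:30-15:00, 19:15-20:30.
Oona ∩ Ben ∩ Jun ∩ Dana ∩ Rosa ∩ Rina: 12:30-15:00, 19:15-20:30.
Those are the intersection windows.
The first common window of at least 75 minutes is 12:30-15:00, so the earliest start is 12:30.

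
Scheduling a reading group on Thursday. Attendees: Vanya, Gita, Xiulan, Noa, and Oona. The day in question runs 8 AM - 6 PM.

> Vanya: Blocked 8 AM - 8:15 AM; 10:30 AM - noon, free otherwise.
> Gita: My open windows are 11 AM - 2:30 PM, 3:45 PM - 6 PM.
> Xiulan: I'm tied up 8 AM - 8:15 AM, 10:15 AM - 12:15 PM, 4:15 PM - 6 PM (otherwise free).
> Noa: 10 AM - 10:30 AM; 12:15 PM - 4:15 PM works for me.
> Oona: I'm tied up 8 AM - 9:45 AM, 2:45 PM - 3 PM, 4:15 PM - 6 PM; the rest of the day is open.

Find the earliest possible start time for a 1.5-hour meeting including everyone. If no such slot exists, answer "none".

12:15

Vanya free: 08:15-10:30, 12:00-18:00 (invert busy blocks within the working day).
Gita free: 11:00-14:30, 15:45-18:00.
Xiulan free: 08:15-10:15, 12:15-16:15 (invert busy blocks within the working day).
Noa free: 10:00-10:30, 12:15-16:15.
Oona free: 09:45-14:45, 15:00-16:15 (invert busy blocks within the working day).
Vanya ∩ Gita: 12:00-14:30, 15:45-18:00.
Vanya ∩ Gita ∩ Xiulan: 12:15-14:30, 15:45-16:15.
Vanya ∩ Gita ∩ Xiulan ∩ Noa: 12:15-14:30, 15:45-16:15.
Vanya ∩ Gita ∩ Xiulan ∩ Noa ∩ Oona: 12:15-14:30, 15:45-16:15.
The first common window of at least 90 minutes is 12:15-14:30, so the earliest start is 12:15.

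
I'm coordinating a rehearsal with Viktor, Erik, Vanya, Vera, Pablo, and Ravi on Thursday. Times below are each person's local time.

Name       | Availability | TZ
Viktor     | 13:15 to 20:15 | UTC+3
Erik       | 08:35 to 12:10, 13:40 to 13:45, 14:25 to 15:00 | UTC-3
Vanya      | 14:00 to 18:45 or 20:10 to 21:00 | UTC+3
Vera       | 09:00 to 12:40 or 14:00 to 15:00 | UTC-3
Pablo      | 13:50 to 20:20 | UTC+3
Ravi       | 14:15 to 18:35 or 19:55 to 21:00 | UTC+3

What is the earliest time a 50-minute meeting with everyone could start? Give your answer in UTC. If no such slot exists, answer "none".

Viktor in UTC: 10:15-17:15 (subtract 3h to convert from UTC+3).
Erik in UTC: 11:35-15:10, 16:40-16:45, 17:25-18:00 (add 3h to convert from UTC-3).
Vanya in UTC: 11:00-15:45, 17:10-18:00 (subtract 3h to convert from UTC+3).
Vera in UTC: 12:00-15:40, 17:00-18:00 (add 3h to convert from UTC-3).
Pablo in UTC: 10:50-17:20 (subtract 3h to convert from UTC+3).
Ravi in UTC: 11:15-15:35, 16:55-18:00 (subtract 3h to convert from UTC+3).
Viktor ∩ Erik: 11:35-15:10, 16:40-16:45.
Viktor ∩ Erik ∩ Vanya: 11:35-15:10.
Viktor ∩ Erik ∩ Vanya ∩ Vera: 12:00-15:10.
Viktor ∩ Erik ∩ Vanya ∩ Vera ∩ Pablo: 12:00-15:10.
Viktor ∩ Erik ∩ Vanya ∩ Vera ∩ Pablo ∩ Ravi: 12:00-15:10.
The first common window of at least 50 minutes is 12:00-15:10, so the earliest start is 12:00.

12:00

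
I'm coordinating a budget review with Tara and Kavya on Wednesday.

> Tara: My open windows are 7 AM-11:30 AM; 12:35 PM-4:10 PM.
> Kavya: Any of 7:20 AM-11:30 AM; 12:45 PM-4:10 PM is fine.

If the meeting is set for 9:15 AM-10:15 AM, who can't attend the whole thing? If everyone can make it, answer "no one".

no one

Tara: free for 09:15-10:15. Kavya: free for 09:15-10:15.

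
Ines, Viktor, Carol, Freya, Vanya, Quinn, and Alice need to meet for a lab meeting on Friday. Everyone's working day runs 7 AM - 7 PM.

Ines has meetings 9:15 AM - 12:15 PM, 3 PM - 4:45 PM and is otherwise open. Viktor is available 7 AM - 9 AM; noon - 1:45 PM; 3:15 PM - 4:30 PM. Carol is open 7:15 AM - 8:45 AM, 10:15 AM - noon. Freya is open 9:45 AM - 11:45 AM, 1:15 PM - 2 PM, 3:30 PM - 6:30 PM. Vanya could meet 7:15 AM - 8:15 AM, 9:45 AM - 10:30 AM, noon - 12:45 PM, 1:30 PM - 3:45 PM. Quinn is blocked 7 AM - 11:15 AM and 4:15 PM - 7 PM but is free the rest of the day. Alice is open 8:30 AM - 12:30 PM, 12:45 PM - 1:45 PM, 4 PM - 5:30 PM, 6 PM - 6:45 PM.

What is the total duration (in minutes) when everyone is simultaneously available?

Ines free: 07:00-09:15, 12:15-15:00, 16:45-19:00 (invert busy blocks within the working day).
Viktor free: 07:00-09:00, 12:00-13:45, 15:15-16:30.
Carol free: 07:15-08:45, 10:15-12:00.
Freya free: 09:45-11:45, 13:15-14:00, 15:30-18:30.
Vanya free: 07:15-08:15, 09:45-10:30, 12:00-12:45, 13:30-15:45.
Quinn free: 11:15-16:15 (invert busy blocks within the working day).
Alice free: 08:30-12:30, 12:45-13:45, 16:00-17:30, 18:00-18:45.
Ines ∩ Viktor: 07:00-09:00, 12:15-13:45.
Ines ∩ Viktor ∩ Carol: 07:15-08:45.
Ines ∩ Viktor ∩ Carol ∩ Freya: ∅.
Ines ∩ Viktor ∩ Carol ∩ Freya ∩ Vanya: ∅.
Ines ∩ Viktor ∩ Carol ∩ Freya ∩ Vanya ∩ Quinn: ∅.
Ines ∩ Viktor ∩ Carol ∩ Freya ∩ Vanya ∩ Quinn ∩ Alice: ∅.
There is no time when everyone is free.
There is no common window, so the total is 0 minutes.

0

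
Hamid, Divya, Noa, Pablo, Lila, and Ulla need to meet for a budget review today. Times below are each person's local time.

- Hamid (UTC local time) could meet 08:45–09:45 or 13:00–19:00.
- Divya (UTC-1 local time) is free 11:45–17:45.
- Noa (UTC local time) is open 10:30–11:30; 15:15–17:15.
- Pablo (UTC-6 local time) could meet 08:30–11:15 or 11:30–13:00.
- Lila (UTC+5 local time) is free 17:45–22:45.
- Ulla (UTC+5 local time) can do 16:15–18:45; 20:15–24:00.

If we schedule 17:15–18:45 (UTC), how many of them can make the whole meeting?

3

Hamid in UTC: 08:45-09:45, 13:00-19:00.
Divya in UTC: 12:45-18:45 (add 1h to convert from UTC-1).
Noa in UTC: 10:30-11:30, 15:15-17:15.
Pablo in UTC: 14:30-17:15, 17:30-19:00 (add 6h to convert from UTC-6).
Lila in UTC: 12:45-17:45 (subtract 5h to convert from UTC+5).
Ulla in UTC: 11:15-13:45, 15:15-19:00 (subtract 5h to convert from UTC+5).
Hamid, Divya, and Ulla can make the full 17:15-18:45 slot — that's 3.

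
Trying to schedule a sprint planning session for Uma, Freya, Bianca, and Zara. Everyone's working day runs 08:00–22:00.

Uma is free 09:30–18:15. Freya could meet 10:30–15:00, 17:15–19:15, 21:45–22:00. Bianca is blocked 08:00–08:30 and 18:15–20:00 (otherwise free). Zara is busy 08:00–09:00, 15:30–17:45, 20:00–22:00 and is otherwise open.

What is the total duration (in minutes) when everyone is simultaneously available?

300

Uma free: 09:30-18:15.
Freya free: 10:30-15:00, 17:15-19:15, 21:45-22:00.
Bianca free: 08:30-18:15, 20:00-22:00 (invert busy blocks within the working day).
Zara free: 09:00-15:30, 17:45-20:00 (invert busy blocks within the working day).
Uma ∩ Freya: 10:30-15:00, 17:15-18:15.
Uma ∩ Freya ∩ Bianca: 10:30-15:00, 17:15-18:15.
Uma ∩ Freya ∩ Bianca ∩ Zara: 10:30-15:00, 17:45-18:15.
Summing the common windows: 270 + 30 = 300 minutes.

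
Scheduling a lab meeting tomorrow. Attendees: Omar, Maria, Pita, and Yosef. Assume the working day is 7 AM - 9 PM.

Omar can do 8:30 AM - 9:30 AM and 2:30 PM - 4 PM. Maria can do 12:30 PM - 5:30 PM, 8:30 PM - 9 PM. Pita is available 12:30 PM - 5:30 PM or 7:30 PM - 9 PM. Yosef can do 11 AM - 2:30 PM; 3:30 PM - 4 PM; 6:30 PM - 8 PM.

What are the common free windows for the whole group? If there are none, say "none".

Omar ∩ Maria: 14:30-16:00.
Omar ∩ Maria ∩ Pita: 14:30-16:00.
Omar ∩ Maria ∩ Pita ∩ Yosef: 15:30-16:00.
Those are the intersection windows.

15:30-16:00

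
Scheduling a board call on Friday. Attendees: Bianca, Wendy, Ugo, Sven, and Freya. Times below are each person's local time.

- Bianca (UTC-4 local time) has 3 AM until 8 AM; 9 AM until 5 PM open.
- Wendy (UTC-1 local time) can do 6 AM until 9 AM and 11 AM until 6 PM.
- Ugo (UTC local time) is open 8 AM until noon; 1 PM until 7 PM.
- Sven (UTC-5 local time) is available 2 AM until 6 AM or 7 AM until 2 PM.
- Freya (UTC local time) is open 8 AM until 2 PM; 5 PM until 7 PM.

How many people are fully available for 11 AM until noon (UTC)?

3

Bianca in UTC: 07:00-12:00, 13:00-21:00 (add 4h to convert from UTC-4).
Wendy in UTC: 07:00-10:00, 12:00-19:00 (add 1h to convert from UTC-1).
Ugo in UTC: 08:00-12:00, 13:00-19:00.
Sven in UTC: 07:00-11:00, 12:00-19:00 (add 5h to convert from UTC-5).
Freya in UTC: 08:00-14:00, 17:00-19:00.
Bianca, Ugo, and Freya can make the full 11:00-12:00 slot — that's 3.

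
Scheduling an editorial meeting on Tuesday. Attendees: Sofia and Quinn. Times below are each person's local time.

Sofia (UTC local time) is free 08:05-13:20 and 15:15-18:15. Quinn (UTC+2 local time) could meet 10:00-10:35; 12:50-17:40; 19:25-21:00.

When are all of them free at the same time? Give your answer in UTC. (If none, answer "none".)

Sofia in UTC: 08:05-13:20, 15:15-18:15.
Quinn in UTC: 08:00-08:35, 10:50-15:40, 17:25-19:00 (subtract 2h to convert from UTC+2).
Sofia ∩ Quinn: 08:05-08:35, 10:50-13:20, 15:15-15:40, 17:25-18:15.

08:05-08:35, 10:50-13:20, 15:15-15:40, 17:25-18:15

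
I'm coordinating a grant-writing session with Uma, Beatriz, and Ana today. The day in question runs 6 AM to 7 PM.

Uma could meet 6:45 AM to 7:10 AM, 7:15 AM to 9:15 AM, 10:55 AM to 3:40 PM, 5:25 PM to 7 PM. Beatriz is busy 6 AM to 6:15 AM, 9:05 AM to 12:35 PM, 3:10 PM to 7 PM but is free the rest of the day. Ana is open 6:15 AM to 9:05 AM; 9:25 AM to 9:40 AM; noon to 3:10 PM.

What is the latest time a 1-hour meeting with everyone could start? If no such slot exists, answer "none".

Uma free: 06:45-07:10, 07:15-09:15, 10:55-15:40, 17:25-19:00.
Beatriz free: 06:15-09:05, 12:35-15:10 (invert busy blocks within the working day).
Ana free: 06:15-09:05, 09:25-09:40, 12:00-15:10.
Uma ∩ Beatriz: 06:45-07:10, 07:15-09:05, 12:35-15:10.
Uma ∩ Beatriz ∩ Ana: 06:45-07:10, 07:15-09:05, 12:35-15:10.
So the common availability across everyone is 06:45-07:10, 07:15-09:05, 12:35-15:10.
The last common window of at least 60 minutes is 12:35-15:10; a 60-minute meeting can start as late as 14:10 and still end by 15:10.

14:10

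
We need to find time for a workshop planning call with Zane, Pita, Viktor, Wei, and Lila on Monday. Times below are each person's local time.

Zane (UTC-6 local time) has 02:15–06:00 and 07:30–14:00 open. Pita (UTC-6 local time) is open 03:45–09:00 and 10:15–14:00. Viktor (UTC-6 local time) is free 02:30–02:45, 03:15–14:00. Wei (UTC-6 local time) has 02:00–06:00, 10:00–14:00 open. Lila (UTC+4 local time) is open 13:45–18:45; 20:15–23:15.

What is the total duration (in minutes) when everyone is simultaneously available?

Zane in UTC: 08:15-12:00, 13:30-20:00 (add 6h to convert from UTC-6).
Pita in UTC: 09:45-15:00, 16:15-20:00 (add 6h to convert from UTC-6).
Viktor in UTC: 08:30-08:45, 09:15-20:00 (add 6h to convert from UTC-6).
Wei in UTC: 08:00-12:00, 16:00-20:00 (add 6h to convert from UTC-6).
Lila in UTC: 09:45-14:45, 16:15-19:15 (subtract 4h to convert from UTC+4).
Zane ∩ Pita: 09:45-12:00, 13:30-15:00, 16:15-20:00.
Zane ∩ Pita ∩ Viktor: 09:45-12:00, 13:30-15:00, 16:15-20:00.
Zane ∩ Pita ∩ Viktor ∩ Wei: 09:45-12:00, 16:15-20:00.
Zane ∩ Pita ∩ Viktor ∩ Wei ∩ Lila: 09:45-12:00, 16:15-19:15.
Those are the intersection windows.
Summing the common windows: 135 + 180 = 315 minutes.

315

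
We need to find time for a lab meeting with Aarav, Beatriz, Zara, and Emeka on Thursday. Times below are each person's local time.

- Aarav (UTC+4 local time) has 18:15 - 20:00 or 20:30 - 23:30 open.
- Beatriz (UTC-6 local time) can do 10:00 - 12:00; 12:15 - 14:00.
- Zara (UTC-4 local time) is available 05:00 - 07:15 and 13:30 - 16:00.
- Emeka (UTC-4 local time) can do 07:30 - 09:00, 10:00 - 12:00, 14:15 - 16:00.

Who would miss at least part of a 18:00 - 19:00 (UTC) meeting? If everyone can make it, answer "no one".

Beatriz, Emeka

Aarav in UTC: 14:15-16:00, 16:30-19:30 (subtract 4h to convert from UTC+4).
Beatriz in UTC: 16:00-18:00, 18:15-20:00 (add 6h to convert from UTC-6).
Zara in UTC: 09:00-11:15, 17:30-20:00 (add 4h to convert from UTC-4).
Emeka in UTC: 11:30-13:00, 14:00-16:00, 18:15-20:00 (add 4h to convert from UTC-4).
Aarav: free for 18:00-19:00. Beatriz: not fully free for 18:00-19:00. Zara: free for 18:00-19:00. Emeka: not fully free for 18:00-19:00.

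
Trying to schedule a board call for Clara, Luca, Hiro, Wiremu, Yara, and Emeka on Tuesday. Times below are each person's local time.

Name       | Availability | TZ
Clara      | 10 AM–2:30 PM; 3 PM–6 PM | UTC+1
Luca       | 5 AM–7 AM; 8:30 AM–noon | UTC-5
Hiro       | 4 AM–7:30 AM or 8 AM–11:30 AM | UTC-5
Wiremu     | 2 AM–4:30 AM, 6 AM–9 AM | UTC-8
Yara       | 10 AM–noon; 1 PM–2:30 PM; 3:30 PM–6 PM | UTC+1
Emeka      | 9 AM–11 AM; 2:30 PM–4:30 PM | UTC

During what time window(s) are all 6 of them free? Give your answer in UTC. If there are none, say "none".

10:00-11:00, 14:30-16:30

Clara in UTC: 09:00-13:30, 14:00-17:00 (subtract 1h to convert from UTC+1).
Luca in UTC: 10:00-12:00, 13:30-17:00 (add 5h to convert from UTC-5).
Hiro in UTC: 09:00-12:30, 13:00-16:30 (add 5h to convert from UTC-5).
Wiremu in UTC: 10:00-12:30, 14:00-17:00 (add 8h to convert from UTC-8).
Yara in UTC: 09:00-11:00, 12:00-13:30, 14:30-17:00 (subtract 1h to convert from UTC+1).
Emeka in UTC: 09:00-11:00, 14:30-16:30.
Clara ∩ Luca: 10:00-12:00, 14:00-17:00.
Clara ∩ Luca ∩ Hiro: 10:00-12:00, 14:00-16:30.
Clara ∩ Luca ∩ Hiro ∩ Wiremu: 10:00-12:00, 14:00-16:30.
Clara ∩ Luca ∩ Hiro ∩ Wiremu ∩ Yara: 10:00-11:00, 14:30-16:30.
Clara ∩ Luca ∩ Hiro ∩ Wiremu ∩ Yara ∩ Emeka: 10:00-11:00, 14:30-16:30.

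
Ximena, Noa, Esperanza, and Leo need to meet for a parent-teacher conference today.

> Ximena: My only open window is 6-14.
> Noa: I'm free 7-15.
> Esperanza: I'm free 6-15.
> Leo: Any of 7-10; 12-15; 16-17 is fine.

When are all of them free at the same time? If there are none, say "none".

07:00-10:00, 12:00-14:00

Ximena ∩ Noa: 07:00-14:00.
Ximena ∩ Noa ∩ Esperanza: 07:00-14:00.
Ximena ∩ Noa ∩ Esperanza ∩ Leo: 07:00-10:00, 12:00-14:00.
Those are the intersection windows.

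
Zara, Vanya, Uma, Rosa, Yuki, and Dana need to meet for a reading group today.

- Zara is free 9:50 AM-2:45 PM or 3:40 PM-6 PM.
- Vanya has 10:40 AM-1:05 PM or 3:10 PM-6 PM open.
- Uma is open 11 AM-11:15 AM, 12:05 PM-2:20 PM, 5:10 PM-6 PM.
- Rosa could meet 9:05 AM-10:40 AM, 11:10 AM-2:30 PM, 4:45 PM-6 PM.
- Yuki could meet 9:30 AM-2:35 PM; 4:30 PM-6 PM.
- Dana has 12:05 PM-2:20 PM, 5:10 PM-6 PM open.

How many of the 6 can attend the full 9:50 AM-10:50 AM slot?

Zara and Yuki can make the full 09:50-10:50 slot — that's 2.

2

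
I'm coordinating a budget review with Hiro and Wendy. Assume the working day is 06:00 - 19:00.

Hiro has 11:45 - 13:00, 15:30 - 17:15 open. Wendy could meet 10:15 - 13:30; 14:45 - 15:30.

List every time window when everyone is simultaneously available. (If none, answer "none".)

11:45-13:00

Hiro ∩ Wendy: 11:45-13:00.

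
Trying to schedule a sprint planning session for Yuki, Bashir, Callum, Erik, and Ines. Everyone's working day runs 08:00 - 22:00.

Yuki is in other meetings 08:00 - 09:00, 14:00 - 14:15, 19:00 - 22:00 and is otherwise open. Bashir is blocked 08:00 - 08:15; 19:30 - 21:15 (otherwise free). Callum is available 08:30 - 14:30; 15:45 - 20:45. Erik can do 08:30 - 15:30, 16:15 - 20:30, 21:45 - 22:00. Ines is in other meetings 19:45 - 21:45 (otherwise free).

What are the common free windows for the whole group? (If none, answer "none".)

Yuki free: 09:00-14:00, 14:15-19:00 (invert busy blocks within the working day).
Bashir free: 08:15-19:30, 21:15-22:00 (invert busy blocks within the working day).
Callum free: 08:30-14:30, 15:45-20:45.
Erik free: 08:30-15:30, 16:15-20:30, 21:45-22:00.
Ines free: 08:00-19:45, 21:45-22:00 (invert busy blocks within the working day).
Yuki ∩ Bashir: 09:00-14:00, 14:15-19:00.
Yuki ∩ Bashir ∩ Callum: 09:00-14:00, 14:15-14:30, 15:45-19:00.
Yuki ∩ Bashir ∩ Callum ∩ Erik: 09:00-14:00, 14:15-14:30, 16:15-19:00.
Yuki ∩ Bashir ∩ Callum ∩ Erik ∩ Ines: 09:00-14:00, 14:15-14:30, 16:15-19:00.

09:00-14:00, 14:15-14:30, 16:15-19:00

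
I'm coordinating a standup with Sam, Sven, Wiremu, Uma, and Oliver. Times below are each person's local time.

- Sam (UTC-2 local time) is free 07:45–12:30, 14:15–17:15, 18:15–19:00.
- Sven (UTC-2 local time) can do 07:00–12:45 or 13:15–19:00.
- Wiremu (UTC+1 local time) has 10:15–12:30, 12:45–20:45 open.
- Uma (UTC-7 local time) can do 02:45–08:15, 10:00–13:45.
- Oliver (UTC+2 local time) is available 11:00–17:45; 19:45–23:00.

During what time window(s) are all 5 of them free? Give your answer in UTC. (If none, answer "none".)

09:45-11:30, 11:45-14:30, 17:45-19:15

Sam in UTC: 09:45-14:30, 16:15-19:15, 20:15-21:00 (add 2h to convert from UTC-2).
Sven in UTC: 09:00-14:45, 15:15-21:00 (add 2h to convert from UTC-2).
Wiremu in UTC: 09:15-11:30, 11:45-19:45 (subtract 1h to convert from UTC+1).
Uma in UTC: 09:45-15:15, 17:00-20:45 (add 7h to convert from UTC-7).
Oliver in UTC: 09:00-15:45, 17:45-21:00 (subtract 2h to convert from UTC+2).
Sam ∩ Sven: 09:45-14:30, 16:15-19:15, 20:15-21:00.
Sam ∩ Sven ∩ Wiremu: 09:45-11:30, 11:45-14:30, 16:15-19:15.
Sam ∩ Sven ∩ Wiremu ∩ Uma: 09:45-11:30, 11:45-14:30, 17:00-19:15.
Sam ∩ Sven ∩ Wiremu ∩ Uma ∩ Oliver: 09:45-11:30, 11:45-14:30, 17:45-19:15.
Those are the intersection windows.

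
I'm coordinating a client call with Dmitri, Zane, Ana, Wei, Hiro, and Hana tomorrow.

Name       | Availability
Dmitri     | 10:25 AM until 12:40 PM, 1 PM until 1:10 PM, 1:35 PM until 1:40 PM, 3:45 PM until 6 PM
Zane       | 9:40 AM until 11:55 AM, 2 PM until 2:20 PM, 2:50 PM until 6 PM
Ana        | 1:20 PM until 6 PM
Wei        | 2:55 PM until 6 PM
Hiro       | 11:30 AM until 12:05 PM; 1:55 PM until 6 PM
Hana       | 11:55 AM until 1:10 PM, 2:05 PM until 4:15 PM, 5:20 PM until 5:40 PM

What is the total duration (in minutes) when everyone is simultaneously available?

Dmitri ∩ Zane: 10:25-11:55, 15:45-18:00.
Dmitri ∩ Zane ∩ Ana: 15:45-18:00.
Dmitri ∩ Zane ∩ Ana ∩ Wei: 15:45-18:00.
Dmitri ∩ Zane ∩ Ana ∩ Wei ∩ Hiro: 15:45-18:00.
Dmitri ∩ Zane ∩ Ana ∩ Wei ∩ Hiro ∩ Hana: 15:45-16:15, 17:20-17:40.
Summing the common windows: 30 + 20 = 50 minutes.

50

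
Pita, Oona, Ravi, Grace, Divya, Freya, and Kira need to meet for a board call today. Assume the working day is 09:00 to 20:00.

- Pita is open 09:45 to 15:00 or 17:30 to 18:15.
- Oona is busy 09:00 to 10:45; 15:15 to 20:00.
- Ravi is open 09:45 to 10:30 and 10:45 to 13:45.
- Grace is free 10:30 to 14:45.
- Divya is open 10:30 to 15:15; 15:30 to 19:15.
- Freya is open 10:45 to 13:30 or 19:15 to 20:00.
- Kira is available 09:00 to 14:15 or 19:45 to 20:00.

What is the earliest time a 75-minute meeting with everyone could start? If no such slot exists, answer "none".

10:45

Pita free: 09:45-15:00, 17:30-18:15.
Oona free: 10:45-15:15 (invert busy blocks within the working day).
Ravi free: 09:45-10:30, 10:45-13:45.
Grace free: 10:30-14:45.
Divya free: 10:30-15:15, 15:30-19:15.
Freya free: 10:45-13:30, 19:15-20:00.
Kira free: 09:00-14:15, 19:45-20:00.
Pita ∩ Oona: 10:45-15:00.
Pita ∩ Oona ∩ Ravi: 10:45-13:45.
Pita ∩ Oona ∩ Ravi ∩ Grace: 10:45-13:45.
Pita ∩ Oona ∩ Ravi ∩ Grace ∩ Divya: 10:45-13:45.
Pita ∩ Oona ∩ Ravi ∩ Grace ∩ Divya ∩ Freya: 10:45-13:30.
Pita ∩ Oona ∩ Ravi ∩ Grace ∩ Divya ∩ Freya ∩ Kira: 10:45-13:30.
So the common availability across everyone is 10:45-13:30.
The first common window of at least 75 minutes is 10:45-13:30, so the earliest start is 10:45.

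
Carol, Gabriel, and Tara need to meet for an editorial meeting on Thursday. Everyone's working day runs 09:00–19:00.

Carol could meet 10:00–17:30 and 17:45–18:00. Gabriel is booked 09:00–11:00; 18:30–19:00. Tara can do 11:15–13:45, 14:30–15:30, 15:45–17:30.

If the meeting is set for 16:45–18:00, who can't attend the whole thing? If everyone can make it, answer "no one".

Carol free: 10:00-17:30, 17:45-18:00.
Gabriel free: 11:00-18:30 (invert busy blocks within the working day).
Tara free: 11:15-13:45, 14:30-15:30, 15:45-17:30.
Carol: not fully free for 16:45-18:00. Gabriel: free for 16:45-18:00. Tara: not fully free for 16:45-18:00.

Carol, Tara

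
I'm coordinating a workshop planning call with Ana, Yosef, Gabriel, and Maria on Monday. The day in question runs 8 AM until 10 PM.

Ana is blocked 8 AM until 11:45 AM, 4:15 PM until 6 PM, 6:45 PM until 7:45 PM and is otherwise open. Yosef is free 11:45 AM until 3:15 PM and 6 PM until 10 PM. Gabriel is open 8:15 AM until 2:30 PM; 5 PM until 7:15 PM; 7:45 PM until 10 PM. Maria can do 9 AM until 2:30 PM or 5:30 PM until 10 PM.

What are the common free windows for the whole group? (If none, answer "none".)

11:45-14:30, 18:00-18:45, 19:45-22:00

Ana free: 11:45-16:15, 18:00-18:45, 19:45-22:00 (invert busy blocks within the working day).
Yosef free: 11:45-15:15, 18:00-22:00.
Gabriel free: 08:15-14:30, 17:00-19:15, 19:45-22:00.
Maria free: 09:00-14:30, 17:30-22:00.
Ana ∩ Yosef: 11:45-15:15, 18:00-18:45, 19:45-22:00.
Ana ∩ Yosef ∩ Gabriel: 11:45-14:30, 18:00-18:45, 19:45-22:00.
Ana ∩ Yosef ∩ Gabriel ∩ Maria: 11:45-14:30, 18:00-18:45, 19:45-22:00.
Those are the intersection windows.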